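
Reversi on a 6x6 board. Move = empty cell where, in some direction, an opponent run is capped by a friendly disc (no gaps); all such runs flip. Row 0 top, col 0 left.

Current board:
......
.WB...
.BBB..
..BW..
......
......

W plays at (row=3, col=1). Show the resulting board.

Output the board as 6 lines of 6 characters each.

Place W at (3,1); scan 8 dirs for brackets.
Dir NW: first cell '.' (not opp) -> no flip
Dir N: opp run (2,1) capped by W -> flip
Dir NE: opp run (2,2), next='.' -> no flip
Dir W: first cell '.' (not opp) -> no flip
Dir E: opp run (3,2) capped by W -> flip
Dir SW: first cell '.' (not opp) -> no flip
Dir S: first cell '.' (not opp) -> no flip
Dir SE: first cell '.' (not opp) -> no flip
All flips: (2,1) (3,2)

Answer: ......
.WB...
.WBB..
.WWW..
......
......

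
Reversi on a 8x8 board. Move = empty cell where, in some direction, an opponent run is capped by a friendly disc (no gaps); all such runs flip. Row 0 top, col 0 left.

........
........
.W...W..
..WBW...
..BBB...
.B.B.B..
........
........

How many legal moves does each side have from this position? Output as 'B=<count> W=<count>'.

Answer: B=6 W=2

Derivation:
-- B to move --
(1,0): flips 2 -> legal
(1,1): no bracket -> illegal
(1,2): no bracket -> illegal
(1,4): no bracket -> illegal
(1,5): no bracket -> illegal
(1,6): flips 2 -> legal
(2,0): no bracket -> illegal
(2,2): flips 1 -> legal
(2,3): no bracket -> illegal
(2,4): flips 1 -> legal
(2,6): no bracket -> illegal
(3,0): no bracket -> illegal
(3,1): flips 1 -> legal
(3,5): flips 1 -> legal
(3,6): no bracket -> illegal
(4,1): no bracket -> illegal
(4,5): no bracket -> illegal
B mobility = 6
-- W to move --
(2,2): no bracket -> illegal
(2,3): no bracket -> illegal
(2,4): no bracket -> illegal
(3,1): no bracket -> illegal
(3,5): no bracket -> illegal
(4,0): no bracket -> illegal
(4,1): no bracket -> illegal
(4,5): no bracket -> illegal
(4,6): no bracket -> illegal
(5,0): no bracket -> illegal
(5,2): flips 2 -> legal
(5,4): flips 2 -> legal
(5,6): no bracket -> illegal
(6,0): no bracket -> illegal
(6,1): no bracket -> illegal
(6,2): no bracket -> illegal
(6,3): no bracket -> illegal
(6,4): no bracket -> illegal
(6,5): no bracket -> illegal
(6,6): no bracket -> illegal
W mobility = 2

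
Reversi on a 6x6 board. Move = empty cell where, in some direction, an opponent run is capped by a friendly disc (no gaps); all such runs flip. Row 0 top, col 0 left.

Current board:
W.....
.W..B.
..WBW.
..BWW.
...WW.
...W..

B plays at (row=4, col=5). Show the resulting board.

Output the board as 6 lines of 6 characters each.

Answer: W.....
.W..B.
..WBW.
..BWB.
...WWB
...W..

Derivation:
Place B at (4,5); scan 8 dirs for brackets.
Dir NW: opp run (3,4) capped by B -> flip
Dir N: first cell '.' (not opp) -> no flip
Dir NE: edge -> no flip
Dir W: opp run (4,4) (4,3), next='.' -> no flip
Dir E: edge -> no flip
Dir SW: first cell '.' (not opp) -> no flip
Dir S: first cell '.' (not opp) -> no flip
Dir SE: edge -> no flip
All flips: (3,4)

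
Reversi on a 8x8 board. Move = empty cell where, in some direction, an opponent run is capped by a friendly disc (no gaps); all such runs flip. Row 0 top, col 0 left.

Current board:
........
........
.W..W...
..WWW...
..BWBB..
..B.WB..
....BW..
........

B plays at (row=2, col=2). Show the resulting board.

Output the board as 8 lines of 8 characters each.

Answer: ........
........
.WB.W...
..BBW...
..BWBB..
..B.WB..
....BW..
........

Derivation:
Place B at (2,2); scan 8 dirs for brackets.
Dir NW: first cell '.' (not opp) -> no flip
Dir N: first cell '.' (not opp) -> no flip
Dir NE: first cell '.' (not opp) -> no flip
Dir W: opp run (2,1), next='.' -> no flip
Dir E: first cell '.' (not opp) -> no flip
Dir SW: first cell '.' (not opp) -> no flip
Dir S: opp run (3,2) capped by B -> flip
Dir SE: opp run (3,3) capped by B -> flip
All flips: (3,2) (3,3)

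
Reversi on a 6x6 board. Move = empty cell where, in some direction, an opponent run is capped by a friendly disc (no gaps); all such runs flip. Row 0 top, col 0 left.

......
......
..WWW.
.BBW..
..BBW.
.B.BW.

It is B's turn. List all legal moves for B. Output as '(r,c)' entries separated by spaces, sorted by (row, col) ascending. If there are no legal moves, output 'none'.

(1,1): no bracket -> illegal
(1,2): flips 1 -> legal
(1,3): flips 3 -> legal
(1,4): flips 1 -> legal
(1,5): flips 2 -> legal
(2,1): no bracket -> illegal
(2,5): no bracket -> illegal
(3,4): flips 1 -> legal
(3,5): flips 1 -> legal
(4,5): flips 1 -> legal
(5,5): flips 1 -> legal

Answer: (1,2) (1,3) (1,4) (1,5) (3,4) (3,5) (4,5) (5,5)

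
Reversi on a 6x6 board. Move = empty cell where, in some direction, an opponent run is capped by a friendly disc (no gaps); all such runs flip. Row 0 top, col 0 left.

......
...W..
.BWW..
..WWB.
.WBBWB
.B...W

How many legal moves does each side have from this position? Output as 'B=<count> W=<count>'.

Answer: B=6 W=7

Derivation:
-- B to move --
(0,2): no bracket -> illegal
(0,3): flips 3 -> legal
(0,4): no bracket -> illegal
(1,1): no bracket -> illegal
(1,2): flips 3 -> legal
(1,4): no bracket -> illegal
(2,4): flips 3 -> legal
(3,0): no bracket -> illegal
(3,1): flips 3 -> legal
(3,5): no bracket -> illegal
(4,0): flips 1 -> legal
(5,0): no bracket -> illegal
(5,2): no bracket -> illegal
(5,3): no bracket -> illegal
(5,4): flips 1 -> legal
B mobility = 6
-- W to move --
(1,0): flips 1 -> legal
(1,1): no bracket -> illegal
(1,2): no bracket -> illegal
(2,0): flips 1 -> legal
(2,4): flips 1 -> legal
(2,5): no bracket -> illegal
(3,0): no bracket -> illegal
(3,1): no bracket -> illegal
(3,5): flips 2 -> legal
(4,0): no bracket -> illegal
(5,0): no bracket -> illegal
(5,2): flips 1 -> legal
(5,3): flips 1 -> legal
(5,4): flips 1 -> legal
W mobility = 7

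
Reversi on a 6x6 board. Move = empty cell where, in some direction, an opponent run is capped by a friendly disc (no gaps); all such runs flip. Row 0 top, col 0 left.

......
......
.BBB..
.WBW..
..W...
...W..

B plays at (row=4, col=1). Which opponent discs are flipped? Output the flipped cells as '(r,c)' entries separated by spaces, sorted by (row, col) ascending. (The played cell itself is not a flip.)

Answer: (3,1)

Derivation:
Dir NW: first cell '.' (not opp) -> no flip
Dir N: opp run (3,1) capped by B -> flip
Dir NE: first cell 'B' (not opp) -> no flip
Dir W: first cell '.' (not opp) -> no flip
Dir E: opp run (4,2), next='.' -> no flip
Dir SW: first cell '.' (not opp) -> no flip
Dir S: first cell '.' (not opp) -> no flip
Dir SE: first cell '.' (not opp) -> no flip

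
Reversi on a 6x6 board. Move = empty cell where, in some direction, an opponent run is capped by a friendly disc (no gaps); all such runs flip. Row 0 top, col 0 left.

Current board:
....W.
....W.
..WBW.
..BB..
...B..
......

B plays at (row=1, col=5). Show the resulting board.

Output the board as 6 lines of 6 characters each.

Answer: ....W.
....WB
..WBB.
..BB..
...B..
......

Derivation:
Place B at (1,5); scan 8 dirs for brackets.
Dir NW: opp run (0,4), next=edge -> no flip
Dir N: first cell '.' (not opp) -> no flip
Dir NE: edge -> no flip
Dir W: opp run (1,4), next='.' -> no flip
Dir E: edge -> no flip
Dir SW: opp run (2,4) capped by B -> flip
Dir S: first cell '.' (not opp) -> no flip
Dir SE: edge -> no flip
All flips: (2,4)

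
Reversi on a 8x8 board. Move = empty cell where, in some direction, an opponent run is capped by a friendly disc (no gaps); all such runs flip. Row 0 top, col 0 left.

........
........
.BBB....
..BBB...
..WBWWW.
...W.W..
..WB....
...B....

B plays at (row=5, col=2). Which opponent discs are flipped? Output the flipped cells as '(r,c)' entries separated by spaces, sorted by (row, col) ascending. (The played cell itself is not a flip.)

Answer: (4,2)

Derivation:
Dir NW: first cell '.' (not opp) -> no flip
Dir N: opp run (4,2) capped by B -> flip
Dir NE: first cell 'B' (not opp) -> no flip
Dir W: first cell '.' (not opp) -> no flip
Dir E: opp run (5,3), next='.' -> no flip
Dir SW: first cell '.' (not opp) -> no flip
Dir S: opp run (6,2), next='.' -> no flip
Dir SE: first cell 'B' (not opp) -> no flip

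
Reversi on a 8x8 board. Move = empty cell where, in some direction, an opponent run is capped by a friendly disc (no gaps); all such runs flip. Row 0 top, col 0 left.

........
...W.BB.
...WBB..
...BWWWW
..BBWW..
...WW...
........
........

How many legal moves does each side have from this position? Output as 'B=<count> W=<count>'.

Answer: B=9 W=9

Derivation:
-- B to move --
(0,2): flips 1 -> legal
(0,3): flips 2 -> legal
(0,4): no bracket -> illegal
(1,2): no bracket -> illegal
(1,4): no bracket -> illegal
(2,2): flips 1 -> legal
(2,6): no bracket -> illegal
(2,7): no bracket -> illegal
(3,2): no bracket -> illegal
(4,6): flips 3 -> legal
(4,7): flips 1 -> legal
(5,2): no bracket -> illegal
(5,5): flips 3 -> legal
(5,6): no bracket -> illegal
(6,2): no bracket -> illegal
(6,3): flips 1 -> legal
(6,4): flips 4 -> legal
(6,5): flips 1 -> legal
B mobility = 9
-- W to move --
(0,4): no bracket -> illegal
(0,5): flips 2 -> legal
(0,6): no bracket -> illegal
(0,7): flips 2 -> legal
(1,4): flips 2 -> legal
(1,7): no bracket -> illegal
(2,2): flips 1 -> legal
(2,6): flips 2 -> legal
(2,7): no bracket -> illegal
(3,1): flips 1 -> legal
(3,2): flips 2 -> legal
(4,1): flips 2 -> legal
(5,1): no bracket -> illegal
(5,2): flips 1 -> legal
W mobility = 9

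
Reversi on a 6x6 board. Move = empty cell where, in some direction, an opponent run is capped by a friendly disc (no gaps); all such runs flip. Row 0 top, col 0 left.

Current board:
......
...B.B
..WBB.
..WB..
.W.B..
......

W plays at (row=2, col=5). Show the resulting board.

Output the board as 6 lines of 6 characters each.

Place W at (2,5); scan 8 dirs for brackets.
Dir NW: first cell '.' (not opp) -> no flip
Dir N: opp run (1,5), next='.' -> no flip
Dir NE: edge -> no flip
Dir W: opp run (2,4) (2,3) capped by W -> flip
Dir E: edge -> no flip
Dir SW: first cell '.' (not opp) -> no flip
Dir S: first cell '.' (not opp) -> no flip
Dir SE: edge -> no flip
All flips: (2,3) (2,4)

Answer: ......
...B.B
..WWWW
..WB..
.W.B..
......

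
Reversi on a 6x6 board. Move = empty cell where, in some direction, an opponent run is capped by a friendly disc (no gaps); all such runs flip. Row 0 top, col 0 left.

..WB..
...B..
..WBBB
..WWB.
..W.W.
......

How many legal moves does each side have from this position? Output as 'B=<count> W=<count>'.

Answer: B=7 W=4

Derivation:
-- B to move --
(0,1): flips 1 -> legal
(1,1): no bracket -> illegal
(1,2): no bracket -> illegal
(2,1): flips 1 -> legal
(3,1): flips 3 -> legal
(3,5): no bracket -> illegal
(4,1): flips 1 -> legal
(4,3): flips 1 -> legal
(4,5): no bracket -> illegal
(5,1): flips 2 -> legal
(5,2): no bracket -> illegal
(5,3): no bracket -> illegal
(5,4): flips 1 -> legal
(5,5): no bracket -> illegal
B mobility = 7
-- W to move --
(0,4): flips 2 -> legal
(1,2): no bracket -> illegal
(1,4): flips 3 -> legal
(1,5): flips 1 -> legal
(3,5): flips 3 -> legal
(4,3): no bracket -> illegal
(4,5): no bracket -> illegal
W mobility = 4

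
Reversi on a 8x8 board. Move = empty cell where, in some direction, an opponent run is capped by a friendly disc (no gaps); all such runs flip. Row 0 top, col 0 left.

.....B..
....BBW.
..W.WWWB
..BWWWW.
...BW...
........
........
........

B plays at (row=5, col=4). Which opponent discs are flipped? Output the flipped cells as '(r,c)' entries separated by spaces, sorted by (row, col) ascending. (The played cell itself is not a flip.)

Dir NW: first cell 'B' (not opp) -> no flip
Dir N: opp run (4,4) (3,4) (2,4) capped by B -> flip
Dir NE: first cell '.' (not opp) -> no flip
Dir W: first cell '.' (not opp) -> no flip
Dir E: first cell '.' (not opp) -> no flip
Dir SW: first cell '.' (not opp) -> no flip
Dir S: first cell '.' (not opp) -> no flip
Dir SE: first cell '.' (not opp) -> no flip

Answer: (2,4) (3,4) (4,4)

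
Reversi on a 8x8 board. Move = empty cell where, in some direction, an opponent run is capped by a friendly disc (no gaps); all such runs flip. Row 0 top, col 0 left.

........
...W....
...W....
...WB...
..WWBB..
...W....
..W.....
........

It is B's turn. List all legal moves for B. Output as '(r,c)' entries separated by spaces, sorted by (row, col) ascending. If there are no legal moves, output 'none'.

(0,2): no bracket -> illegal
(0,3): no bracket -> illegal
(0,4): no bracket -> illegal
(1,2): flips 1 -> legal
(1,4): no bracket -> illegal
(2,2): flips 1 -> legal
(2,4): no bracket -> illegal
(3,1): no bracket -> illegal
(3,2): flips 1 -> legal
(4,1): flips 2 -> legal
(5,1): no bracket -> illegal
(5,2): flips 1 -> legal
(5,4): no bracket -> illegal
(6,1): no bracket -> illegal
(6,3): no bracket -> illegal
(6,4): no bracket -> illegal
(7,1): flips 2 -> legal
(7,2): no bracket -> illegal
(7,3): no bracket -> illegal

Answer: (1,2) (2,2) (3,2) (4,1) (5,2) (7,1)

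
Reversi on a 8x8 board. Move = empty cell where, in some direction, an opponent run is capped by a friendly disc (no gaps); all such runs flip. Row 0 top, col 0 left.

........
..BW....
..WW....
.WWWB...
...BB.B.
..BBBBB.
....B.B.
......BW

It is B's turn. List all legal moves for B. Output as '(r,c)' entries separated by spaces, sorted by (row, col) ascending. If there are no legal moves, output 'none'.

(0,2): no bracket -> illegal
(0,3): flips 3 -> legal
(0,4): no bracket -> illegal
(1,1): flips 2 -> legal
(1,4): flips 1 -> legal
(2,0): no bracket -> illegal
(2,1): flips 1 -> legal
(2,4): no bracket -> illegal
(3,0): flips 3 -> legal
(4,0): no bracket -> illegal
(4,1): no bracket -> illegal
(4,2): flips 2 -> legal
(6,7): no bracket -> illegal

Answer: (0,3) (1,1) (1,4) (2,1) (3,0) (4,2)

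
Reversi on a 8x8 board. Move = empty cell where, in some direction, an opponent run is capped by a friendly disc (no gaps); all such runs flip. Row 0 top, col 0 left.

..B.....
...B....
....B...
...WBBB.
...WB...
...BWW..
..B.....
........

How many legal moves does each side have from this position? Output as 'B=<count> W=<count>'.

Answer: B=8 W=7

Derivation:
-- B to move --
(2,2): flips 1 -> legal
(2,3): flips 2 -> legal
(3,2): flips 1 -> legal
(4,2): flips 2 -> legal
(4,5): no bracket -> illegal
(4,6): no bracket -> illegal
(5,2): flips 1 -> legal
(5,6): flips 2 -> legal
(6,3): no bracket -> illegal
(6,4): flips 1 -> legal
(6,5): no bracket -> illegal
(6,6): flips 1 -> legal
B mobility = 8
-- W to move --
(0,1): no bracket -> illegal
(0,3): no bracket -> illegal
(0,4): no bracket -> illegal
(1,1): no bracket -> illegal
(1,2): no bracket -> illegal
(1,4): flips 3 -> legal
(1,5): flips 1 -> legal
(2,2): no bracket -> illegal
(2,3): no bracket -> illegal
(2,5): flips 1 -> legal
(2,6): no bracket -> illegal
(2,7): no bracket -> illegal
(3,7): flips 3 -> legal
(4,2): no bracket -> illegal
(4,5): flips 1 -> legal
(4,6): no bracket -> illegal
(4,7): no bracket -> illegal
(5,1): no bracket -> illegal
(5,2): flips 1 -> legal
(6,1): no bracket -> illegal
(6,3): flips 1 -> legal
(6,4): no bracket -> illegal
(7,1): no bracket -> illegal
(7,2): no bracket -> illegal
(7,3): no bracket -> illegal
W mobility = 7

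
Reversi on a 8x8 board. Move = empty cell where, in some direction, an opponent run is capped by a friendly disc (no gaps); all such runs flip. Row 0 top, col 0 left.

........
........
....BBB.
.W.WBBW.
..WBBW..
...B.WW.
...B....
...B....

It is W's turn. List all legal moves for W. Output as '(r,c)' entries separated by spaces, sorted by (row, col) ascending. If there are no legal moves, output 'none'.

Answer: (1,4) (1,5) (1,6) (2,3) (6,4)

Derivation:
(1,3): no bracket -> illegal
(1,4): flips 1 -> legal
(1,5): flips 3 -> legal
(1,6): flips 1 -> legal
(1,7): no bracket -> illegal
(2,3): flips 1 -> legal
(2,7): no bracket -> illegal
(3,2): no bracket -> illegal
(3,7): no bracket -> illegal
(4,6): no bracket -> illegal
(5,2): no bracket -> illegal
(5,4): no bracket -> illegal
(6,2): no bracket -> illegal
(6,4): flips 1 -> legal
(7,2): no bracket -> illegal
(7,4): no bracket -> illegal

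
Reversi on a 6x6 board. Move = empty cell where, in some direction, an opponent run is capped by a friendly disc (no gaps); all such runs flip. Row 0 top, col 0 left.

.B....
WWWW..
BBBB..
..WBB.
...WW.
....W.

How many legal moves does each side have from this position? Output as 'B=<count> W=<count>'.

-- B to move --
(0,0): flips 2 -> legal
(0,2): flips 2 -> legal
(0,3): flips 2 -> legal
(0,4): flips 1 -> legal
(1,4): no bracket -> illegal
(2,4): no bracket -> illegal
(3,1): flips 1 -> legal
(3,5): no bracket -> illegal
(4,1): flips 1 -> legal
(4,2): flips 1 -> legal
(4,5): no bracket -> illegal
(5,2): flips 1 -> legal
(5,3): flips 1 -> legal
(5,5): flips 1 -> legal
B mobility = 10
-- W to move --
(0,0): no bracket -> illegal
(0,2): no bracket -> illegal
(1,4): flips 1 -> legal
(2,4): flips 1 -> legal
(2,5): flips 1 -> legal
(3,0): flips 2 -> legal
(3,1): flips 2 -> legal
(3,5): flips 2 -> legal
(4,2): no bracket -> illegal
(4,5): flips 2 -> legal
W mobility = 7

Answer: B=10 W=7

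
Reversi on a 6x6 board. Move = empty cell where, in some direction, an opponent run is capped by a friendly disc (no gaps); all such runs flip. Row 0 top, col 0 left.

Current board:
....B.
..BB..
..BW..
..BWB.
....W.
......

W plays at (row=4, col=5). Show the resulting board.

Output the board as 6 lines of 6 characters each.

Place W at (4,5); scan 8 dirs for brackets.
Dir NW: opp run (3,4) capped by W -> flip
Dir N: first cell '.' (not opp) -> no flip
Dir NE: edge -> no flip
Dir W: first cell 'W' (not opp) -> no flip
Dir E: edge -> no flip
Dir SW: first cell '.' (not opp) -> no flip
Dir S: first cell '.' (not opp) -> no flip
Dir SE: edge -> no flip
All flips: (3,4)

Answer: ....B.
..BB..
..BW..
..BWW.
....WW
......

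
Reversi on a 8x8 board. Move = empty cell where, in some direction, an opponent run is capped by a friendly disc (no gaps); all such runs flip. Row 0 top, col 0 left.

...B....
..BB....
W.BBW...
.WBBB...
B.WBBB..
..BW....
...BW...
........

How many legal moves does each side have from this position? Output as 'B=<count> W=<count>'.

-- B to move --
(1,0): no bracket -> illegal
(1,1): no bracket -> illegal
(1,4): flips 1 -> legal
(1,5): flips 1 -> legal
(2,1): no bracket -> illegal
(2,5): flips 1 -> legal
(3,0): flips 1 -> legal
(3,5): flips 1 -> legal
(4,1): flips 1 -> legal
(5,1): flips 1 -> legal
(5,4): flips 1 -> legal
(5,5): no bracket -> illegal
(6,2): flips 1 -> legal
(6,5): flips 1 -> legal
(7,3): no bracket -> illegal
(7,4): no bracket -> illegal
(7,5): no bracket -> illegal
B mobility = 10
-- W to move --
(0,1): no bracket -> illegal
(0,2): flips 4 -> legal
(0,4): flips 2 -> legal
(1,1): no bracket -> illegal
(1,4): no bracket -> illegal
(2,1): flips 2 -> legal
(2,5): no bracket -> illegal
(3,0): no bracket -> illegal
(3,5): flips 4 -> legal
(3,6): no bracket -> illegal
(4,1): no bracket -> illegal
(4,6): flips 3 -> legal
(5,0): no bracket -> illegal
(5,1): flips 1 -> legal
(5,4): flips 2 -> legal
(5,5): no bracket -> illegal
(5,6): no bracket -> illegal
(6,1): no bracket -> illegal
(6,2): flips 2 -> legal
(7,2): no bracket -> illegal
(7,3): flips 1 -> legal
(7,4): no bracket -> illegal
W mobility = 9

Answer: B=10 W=9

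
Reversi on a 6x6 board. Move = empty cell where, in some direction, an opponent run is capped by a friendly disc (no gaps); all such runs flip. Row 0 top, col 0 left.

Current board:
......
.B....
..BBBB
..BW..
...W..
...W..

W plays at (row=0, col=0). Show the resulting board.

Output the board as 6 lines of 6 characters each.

Place W at (0,0); scan 8 dirs for brackets.
Dir NW: edge -> no flip
Dir N: edge -> no flip
Dir NE: edge -> no flip
Dir W: edge -> no flip
Dir E: first cell '.' (not opp) -> no flip
Dir SW: edge -> no flip
Dir S: first cell '.' (not opp) -> no flip
Dir SE: opp run (1,1) (2,2) capped by W -> flip
All flips: (1,1) (2,2)

Answer: W.....
.W....
..WBBB
..BW..
...W..
...W..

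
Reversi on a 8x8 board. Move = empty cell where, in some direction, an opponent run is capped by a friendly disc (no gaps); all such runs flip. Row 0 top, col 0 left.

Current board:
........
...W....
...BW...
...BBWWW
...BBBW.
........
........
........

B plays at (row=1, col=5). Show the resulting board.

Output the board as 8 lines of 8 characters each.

Answer: ........
...W.B..
...BB...
...BBWWW
...BBBW.
........
........
........

Derivation:
Place B at (1,5); scan 8 dirs for brackets.
Dir NW: first cell '.' (not opp) -> no flip
Dir N: first cell '.' (not opp) -> no flip
Dir NE: first cell '.' (not opp) -> no flip
Dir W: first cell '.' (not opp) -> no flip
Dir E: first cell '.' (not opp) -> no flip
Dir SW: opp run (2,4) capped by B -> flip
Dir S: first cell '.' (not opp) -> no flip
Dir SE: first cell '.' (not opp) -> no flip
All flips: (2,4)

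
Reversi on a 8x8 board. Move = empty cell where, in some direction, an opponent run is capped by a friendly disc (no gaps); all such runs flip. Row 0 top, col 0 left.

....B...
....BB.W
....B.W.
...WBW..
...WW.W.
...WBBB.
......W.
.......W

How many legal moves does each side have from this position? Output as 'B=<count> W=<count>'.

Answer: B=8 W=6

Derivation:
-- B to move --
(0,6): no bracket -> illegal
(0,7): no bracket -> illegal
(1,6): no bracket -> illegal
(2,2): flips 2 -> legal
(2,3): no bracket -> illegal
(2,5): no bracket -> illegal
(2,7): no bracket -> illegal
(3,2): flips 2 -> legal
(3,6): flips 2 -> legal
(3,7): flips 2 -> legal
(4,2): flips 1 -> legal
(4,5): no bracket -> illegal
(4,7): no bracket -> illegal
(5,2): flips 2 -> legal
(5,7): flips 2 -> legal
(6,2): no bracket -> illegal
(6,3): no bracket -> illegal
(6,4): no bracket -> illegal
(6,5): no bracket -> illegal
(6,7): no bracket -> illegal
(7,5): no bracket -> illegal
(7,6): flips 1 -> legal
B mobility = 8
-- W to move --
(0,3): no bracket -> illegal
(0,5): no bracket -> illegal
(0,6): flips 2 -> legal
(1,3): flips 1 -> legal
(1,6): no bracket -> illegal
(2,3): no bracket -> illegal
(2,5): flips 1 -> legal
(4,5): no bracket -> illegal
(4,7): no bracket -> illegal
(5,7): flips 3 -> legal
(6,3): no bracket -> illegal
(6,4): flips 2 -> legal
(6,5): flips 1 -> legal
(6,7): no bracket -> illegal
W mobility = 6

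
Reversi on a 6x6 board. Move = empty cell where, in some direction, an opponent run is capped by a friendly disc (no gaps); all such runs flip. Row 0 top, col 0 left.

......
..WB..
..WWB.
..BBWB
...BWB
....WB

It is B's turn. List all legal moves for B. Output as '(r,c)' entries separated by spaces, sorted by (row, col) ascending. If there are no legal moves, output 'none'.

Answer: (0,1) (0,2) (1,1) (1,4) (2,1) (2,5) (3,1) (5,3)

Derivation:
(0,1): flips 3 -> legal
(0,2): flips 2 -> legal
(0,3): no bracket -> illegal
(1,1): flips 2 -> legal
(1,4): flips 1 -> legal
(2,1): flips 2 -> legal
(2,5): flips 1 -> legal
(3,1): flips 1 -> legal
(5,3): flips 2 -> legal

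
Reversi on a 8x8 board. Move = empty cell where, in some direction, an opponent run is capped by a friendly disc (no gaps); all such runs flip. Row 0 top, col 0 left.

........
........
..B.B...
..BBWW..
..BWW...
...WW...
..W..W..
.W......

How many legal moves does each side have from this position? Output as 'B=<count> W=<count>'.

-- B to move --
(2,3): no bracket -> illegal
(2,5): no bracket -> illegal
(2,6): no bracket -> illegal
(3,6): flips 2 -> legal
(4,5): flips 2 -> legal
(4,6): flips 1 -> legal
(5,1): no bracket -> illegal
(5,2): no bracket -> illegal
(5,5): flips 1 -> legal
(5,6): no bracket -> illegal
(6,0): no bracket -> illegal
(6,1): no bracket -> illegal
(6,3): flips 2 -> legal
(6,4): flips 4 -> legal
(6,6): no bracket -> illegal
(7,0): no bracket -> illegal
(7,2): no bracket -> illegal
(7,3): no bracket -> illegal
(7,4): no bracket -> illegal
(7,5): no bracket -> illegal
(7,6): flips 3 -> legal
B mobility = 7
-- W to move --
(1,1): flips 2 -> legal
(1,2): no bracket -> illegal
(1,3): flips 1 -> legal
(1,4): flips 1 -> legal
(1,5): no bracket -> illegal
(2,1): flips 1 -> legal
(2,3): flips 1 -> legal
(2,5): no bracket -> illegal
(3,1): flips 3 -> legal
(4,1): flips 1 -> legal
(5,1): no bracket -> illegal
(5,2): no bracket -> illegal
W mobility = 7

Answer: B=7 W=7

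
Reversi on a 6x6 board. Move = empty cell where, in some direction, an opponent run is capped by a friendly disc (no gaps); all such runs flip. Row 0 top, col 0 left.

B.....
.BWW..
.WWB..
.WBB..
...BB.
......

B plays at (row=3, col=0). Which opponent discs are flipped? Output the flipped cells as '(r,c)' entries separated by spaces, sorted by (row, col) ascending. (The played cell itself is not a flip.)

Answer: (3,1)

Derivation:
Dir NW: edge -> no flip
Dir N: first cell '.' (not opp) -> no flip
Dir NE: opp run (2,1) (1,2), next='.' -> no flip
Dir W: edge -> no flip
Dir E: opp run (3,1) capped by B -> flip
Dir SW: edge -> no flip
Dir S: first cell '.' (not opp) -> no flip
Dir SE: first cell '.' (not opp) -> no flip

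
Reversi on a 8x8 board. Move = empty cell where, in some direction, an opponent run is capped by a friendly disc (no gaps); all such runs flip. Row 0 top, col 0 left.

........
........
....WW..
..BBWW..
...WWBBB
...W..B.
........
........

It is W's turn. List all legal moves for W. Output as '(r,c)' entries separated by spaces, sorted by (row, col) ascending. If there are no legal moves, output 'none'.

(2,1): flips 1 -> legal
(2,2): flips 1 -> legal
(2,3): flips 1 -> legal
(3,1): flips 2 -> legal
(3,6): no bracket -> illegal
(3,7): no bracket -> illegal
(4,1): no bracket -> illegal
(4,2): flips 1 -> legal
(5,4): no bracket -> illegal
(5,5): flips 1 -> legal
(5,7): flips 1 -> legal
(6,5): no bracket -> illegal
(6,6): no bracket -> illegal
(6,7): flips 2 -> legal

Answer: (2,1) (2,2) (2,3) (3,1) (4,2) (5,5) (5,7) (6,7)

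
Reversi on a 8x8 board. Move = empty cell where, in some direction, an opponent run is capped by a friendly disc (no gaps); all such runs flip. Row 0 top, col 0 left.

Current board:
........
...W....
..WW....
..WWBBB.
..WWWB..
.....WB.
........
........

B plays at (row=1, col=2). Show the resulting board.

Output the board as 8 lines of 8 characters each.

Place B at (1,2); scan 8 dirs for brackets.
Dir NW: first cell '.' (not opp) -> no flip
Dir N: first cell '.' (not opp) -> no flip
Dir NE: first cell '.' (not opp) -> no flip
Dir W: first cell '.' (not opp) -> no flip
Dir E: opp run (1,3), next='.' -> no flip
Dir SW: first cell '.' (not opp) -> no flip
Dir S: opp run (2,2) (3,2) (4,2), next='.' -> no flip
Dir SE: opp run (2,3) capped by B -> flip
All flips: (2,3)

Answer: ........
..BW....
..WB....
..WWBBB.
..WWWB..
.....WB.
........
........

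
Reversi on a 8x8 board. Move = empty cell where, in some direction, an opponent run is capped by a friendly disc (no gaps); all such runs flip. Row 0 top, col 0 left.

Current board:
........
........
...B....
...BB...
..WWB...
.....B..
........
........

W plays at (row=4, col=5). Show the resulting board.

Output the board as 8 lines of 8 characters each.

Place W at (4,5); scan 8 dirs for brackets.
Dir NW: opp run (3,4) (2,3), next='.' -> no flip
Dir N: first cell '.' (not opp) -> no flip
Dir NE: first cell '.' (not opp) -> no flip
Dir W: opp run (4,4) capped by W -> flip
Dir E: first cell '.' (not opp) -> no flip
Dir SW: first cell '.' (not opp) -> no flip
Dir S: opp run (5,5), next='.' -> no flip
Dir SE: first cell '.' (not opp) -> no flip
All flips: (4,4)

Answer: ........
........
...B....
...BB...
..WWWW..
.....B..
........
........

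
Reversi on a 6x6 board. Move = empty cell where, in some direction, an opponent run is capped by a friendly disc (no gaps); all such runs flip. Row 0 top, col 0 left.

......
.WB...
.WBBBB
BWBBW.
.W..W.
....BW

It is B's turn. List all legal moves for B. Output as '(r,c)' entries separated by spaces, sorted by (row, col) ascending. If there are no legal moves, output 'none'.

Answer: (0,0) (1,0) (2,0) (3,5) (4,0) (4,3) (4,5) (5,0) (5,2)

Derivation:
(0,0): flips 1 -> legal
(0,1): no bracket -> illegal
(0,2): no bracket -> illegal
(1,0): flips 2 -> legal
(2,0): flips 1 -> legal
(3,5): flips 1 -> legal
(4,0): flips 1 -> legal
(4,2): no bracket -> illegal
(4,3): flips 1 -> legal
(4,5): flips 1 -> legal
(5,0): flips 1 -> legal
(5,1): no bracket -> illegal
(5,2): flips 1 -> legal
(5,3): no bracket -> illegal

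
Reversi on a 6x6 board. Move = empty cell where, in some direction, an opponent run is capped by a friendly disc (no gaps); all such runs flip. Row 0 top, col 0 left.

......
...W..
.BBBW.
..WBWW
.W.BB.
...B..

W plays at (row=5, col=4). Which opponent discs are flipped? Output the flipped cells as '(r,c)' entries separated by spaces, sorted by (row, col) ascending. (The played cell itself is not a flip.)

Dir NW: opp run (4,3) capped by W -> flip
Dir N: opp run (4,4) capped by W -> flip
Dir NE: first cell '.' (not opp) -> no flip
Dir W: opp run (5,3), next='.' -> no flip
Dir E: first cell '.' (not opp) -> no flip
Dir SW: edge -> no flip
Dir S: edge -> no flip
Dir SE: edge -> no flip

Answer: (4,3) (4,4)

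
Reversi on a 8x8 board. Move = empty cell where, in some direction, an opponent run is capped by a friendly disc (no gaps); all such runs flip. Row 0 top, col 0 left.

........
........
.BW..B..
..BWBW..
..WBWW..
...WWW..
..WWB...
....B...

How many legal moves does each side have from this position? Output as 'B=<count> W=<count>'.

Answer: B=11 W=9

Derivation:
-- B to move --
(1,1): no bracket -> illegal
(1,2): flips 1 -> legal
(1,3): no bracket -> illegal
(2,3): flips 2 -> legal
(2,4): no bracket -> illegal
(2,6): no bracket -> illegal
(3,1): flips 2 -> legal
(3,6): flips 1 -> legal
(4,1): flips 1 -> legal
(4,6): flips 3 -> legal
(5,1): no bracket -> illegal
(5,2): flips 2 -> legal
(5,6): flips 1 -> legal
(6,1): flips 2 -> legal
(6,5): flips 4 -> legal
(6,6): no bracket -> illegal
(7,1): no bracket -> illegal
(7,2): no bracket -> illegal
(7,3): flips 2 -> legal
B mobility = 11
-- W to move --
(1,0): flips 3 -> legal
(1,1): no bracket -> illegal
(1,2): no bracket -> illegal
(1,4): no bracket -> illegal
(1,5): flips 1 -> legal
(1,6): no bracket -> illegal
(2,0): flips 1 -> legal
(2,3): flips 1 -> legal
(2,4): flips 1 -> legal
(2,6): no bracket -> illegal
(3,0): no bracket -> illegal
(3,1): flips 1 -> legal
(3,6): no bracket -> illegal
(4,1): no bracket -> illegal
(5,2): no bracket -> illegal
(6,5): flips 1 -> legal
(7,3): flips 1 -> legal
(7,5): flips 1 -> legal
W mobility = 9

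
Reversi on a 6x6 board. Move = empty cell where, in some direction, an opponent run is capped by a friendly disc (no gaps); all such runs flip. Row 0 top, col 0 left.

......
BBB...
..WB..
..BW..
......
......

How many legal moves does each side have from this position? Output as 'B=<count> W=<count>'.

-- B to move --
(1,3): no bracket -> illegal
(2,1): flips 1 -> legal
(2,4): no bracket -> illegal
(3,1): no bracket -> illegal
(3,4): flips 1 -> legal
(4,2): no bracket -> illegal
(4,3): flips 1 -> legal
(4,4): flips 2 -> legal
B mobility = 4
-- W to move --
(0,0): flips 1 -> legal
(0,1): no bracket -> illegal
(0,2): flips 1 -> legal
(0,3): no bracket -> illegal
(1,3): flips 1 -> legal
(1,4): no bracket -> illegal
(2,0): no bracket -> illegal
(2,1): no bracket -> illegal
(2,4): flips 1 -> legal
(3,1): flips 1 -> legal
(3,4): no bracket -> illegal
(4,1): no bracket -> illegal
(4,2): flips 1 -> legal
(4,3): no bracket -> illegal
W mobility = 6

Answer: B=4 W=6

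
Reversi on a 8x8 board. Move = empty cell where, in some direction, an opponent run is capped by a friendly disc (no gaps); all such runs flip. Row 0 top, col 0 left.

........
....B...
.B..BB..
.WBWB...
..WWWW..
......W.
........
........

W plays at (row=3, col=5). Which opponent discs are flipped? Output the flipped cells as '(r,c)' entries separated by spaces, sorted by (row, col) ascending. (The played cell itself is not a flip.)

Dir NW: opp run (2,4), next='.' -> no flip
Dir N: opp run (2,5), next='.' -> no flip
Dir NE: first cell '.' (not opp) -> no flip
Dir W: opp run (3,4) capped by W -> flip
Dir E: first cell '.' (not opp) -> no flip
Dir SW: first cell 'W' (not opp) -> no flip
Dir S: first cell 'W' (not opp) -> no flip
Dir SE: first cell '.' (not opp) -> no flip

Answer: (3,4)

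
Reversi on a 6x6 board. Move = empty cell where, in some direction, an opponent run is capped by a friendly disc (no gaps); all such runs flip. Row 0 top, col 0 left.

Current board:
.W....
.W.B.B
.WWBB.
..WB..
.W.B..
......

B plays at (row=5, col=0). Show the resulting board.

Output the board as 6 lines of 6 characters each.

Place B at (5,0); scan 8 dirs for brackets.
Dir NW: edge -> no flip
Dir N: first cell '.' (not opp) -> no flip
Dir NE: opp run (4,1) (3,2) capped by B -> flip
Dir W: edge -> no flip
Dir E: first cell '.' (not opp) -> no flip
Dir SW: edge -> no flip
Dir S: edge -> no flip
Dir SE: edge -> no flip
All flips: (3,2) (4,1)

Answer: .W....
.W.B.B
.WWBB.
..BB..
.B.B..
B.....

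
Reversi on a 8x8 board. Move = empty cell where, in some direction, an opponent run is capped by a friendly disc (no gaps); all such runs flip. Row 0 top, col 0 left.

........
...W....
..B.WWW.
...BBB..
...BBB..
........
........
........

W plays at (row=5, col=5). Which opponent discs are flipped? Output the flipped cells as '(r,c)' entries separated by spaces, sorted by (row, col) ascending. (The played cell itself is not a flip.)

Dir NW: opp run (4,4) (3,3) (2,2), next='.' -> no flip
Dir N: opp run (4,5) (3,5) capped by W -> flip
Dir NE: first cell '.' (not opp) -> no flip
Dir W: first cell '.' (not opp) -> no flip
Dir E: first cell '.' (not opp) -> no flip
Dir SW: first cell '.' (not opp) -> no flip
Dir S: first cell '.' (not opp) -> no flip
Dir SE: first cell '.' (not opp) -> no flip

Answer: (3,5) (4,5)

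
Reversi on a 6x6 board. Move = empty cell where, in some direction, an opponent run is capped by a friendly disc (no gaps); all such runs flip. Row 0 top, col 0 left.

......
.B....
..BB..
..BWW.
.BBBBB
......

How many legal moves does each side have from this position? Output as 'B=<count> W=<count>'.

-- B to move --
(2,4): flips 2 -> legal
(2,5): flips 1 -> legal
(3,5): flips 2 -> legal
B mobility = 3
-- W to move --
(0,0): flips 2 -> legal
(0,1): no bracket -> illegal
(0,2): no bracket -> illegal
(1,0): no bracket -> illegal
(1,2): flips 1 -> legal
(1,3): flips 1 -> legal
(1,4): no bracket -> illegal
(2,0): no bracket -> illegal
(2,1): no bracket -> illegal
(2,4): no bracket -> illegal
(3,0): no bracket -> illegal
(3,1): flips 1 -> legal
(3,5): no bracket -> illegal
(4,0): no bracket -> illegal
(5,0): no bracket -> illegal
(5,1): flips 1 -> legal
(5,2): flips 1 -> legal
(5,3): flips 1 -> legal
(5,4): flips 1 -> legal
(5,5): flips 1 -> legal
W mobility = 9

Answer: B=3 W=9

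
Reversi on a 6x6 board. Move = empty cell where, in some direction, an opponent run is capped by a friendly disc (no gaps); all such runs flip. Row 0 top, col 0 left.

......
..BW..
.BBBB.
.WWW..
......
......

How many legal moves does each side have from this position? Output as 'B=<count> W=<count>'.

Answer: B=9 W=6

Derivation:
-- B to move --
(0,2): flips 1 -> legal
(0,3): flips 1 -> legal
(0,4): flips 1 -> legal
(1,4): flips 1 -> legal
(2,0): no bracket -> illegal
(3,0): no bracket -> illegal
(3,4): no bracket -> illegal
(4,0): flips 1 -> legal
(4,1): flips 2 -> legal
(4,2): flips 2 -> legal
(4,3): flips 2 -> legal
(4,4): flips 1 -> legal
B mobility = 9
-- W to move --
(0,1): no bracket -> illegal
(0,2): flips 2 -> legal
(0,3): no bracket -> illegal
(1,0): flips 1 -> legal
(1,1): flips 3 -> legal
(1,4): flips 1 -> legal
(1,5): flips 1 -> legal
(2,0): no bracket -> illegal
(2,5): no bracket -> illegal
(3,0): no bracket -> illegal
(3,4): no bracket -> illegal
(3,5): flips 1 -> legal
W mobility = 6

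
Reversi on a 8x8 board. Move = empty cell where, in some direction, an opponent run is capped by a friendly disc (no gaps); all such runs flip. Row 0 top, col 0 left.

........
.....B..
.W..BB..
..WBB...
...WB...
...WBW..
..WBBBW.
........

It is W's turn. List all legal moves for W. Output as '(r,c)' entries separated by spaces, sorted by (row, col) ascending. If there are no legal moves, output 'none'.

(0,4): no bracket -> illegal
(0,5): no bracket -> illegal
(0,6): no bracket -> illegal
(1,3): no bracket -> illegal
(1,4): no bracket -> illegal
(1,6): flips 2 -> legal
(2,2): flips 2 -> legal
(2,3): flips 1 -> legal
(2,6): no bracket -> illegal
(3,5): flips 3 -> legal
(3,6): no bracket -> illegal
(4,2): no bracket -> illegal
(4,5): flips 1 -> legal
(5,2): no bracket -> illegal
(5,6): no bracket -> illegal
(7,2): no bracket -> illegal
(7,3): flips 2 -> legal
(7,4): no bracket -> illegal
(7,5): flips 2 -> legal
(7,6): flips 2 -> legal

Answer: (1,6) (2,2) (2,3) (3,5) (4,5) (7,3) (7,5) (7,6)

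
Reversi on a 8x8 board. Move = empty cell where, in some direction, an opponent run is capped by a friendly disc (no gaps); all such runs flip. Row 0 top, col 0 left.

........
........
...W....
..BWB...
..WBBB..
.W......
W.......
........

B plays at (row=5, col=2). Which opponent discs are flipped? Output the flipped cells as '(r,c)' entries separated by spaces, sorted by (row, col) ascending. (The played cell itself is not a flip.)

Answer: (4,2)

Derivation:
Dir NW: first cell '.' (not opp) -> no flip
Dir N: opp run (4,2) capped by B -> flip
Dir NE: first cell 'B' (not opp) -> no flip
Dir W: opp run (5,1), next='.' -> no flip
Dir E: first cell '.' (not opp) -> no flip
Dir SW: first cell '.' (not opp) -> no flip
Dir S: first cell '.' (not opp) -> no flip
Dir SE: first cell '.' (not opp) -> no flip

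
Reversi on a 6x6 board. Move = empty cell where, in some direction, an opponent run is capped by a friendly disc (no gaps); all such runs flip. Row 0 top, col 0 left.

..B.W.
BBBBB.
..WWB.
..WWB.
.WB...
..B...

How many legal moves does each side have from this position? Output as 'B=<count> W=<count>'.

Answer: B=7 W=11

Derivation:
-- B to move --
(0,3): no bracket -> illegal
(0,5): no bracket -> illegal
(1,5): no bracket -> illegal
(2,1): flips 2 -> legal
(3,0): flips 1 -> legal
(3,1): flips 3 -> legal
(4,0): flips 1 -> legal
(4,3): flips 2 -> legal
(4,4): flips 2 -> legal
(5,0): flips 3 -> legal
(5,1): no bracket -> illegal
B mobility = 7
-- W to move --
(0,0): flips 1 -> legal
(0,1): flips 1 -> legal
(0,3): flips 1 -> legal
(0,5): flips 1 -> legal
(1,5): flips 1 -> legal
(2,0): no bracket -> illegal
(2,1): no bracket -> illegal
(2,5): flips 1 -> legal
(3,1): no bracket -> illegal
(3,5): flips 1 -> legal
(4,3): flips 1 -> legal
(4,4): flips 3 -> legal
(4,5): flips 1 -> legal
(5,1): flips 1 -> legal
(5,3): no bracket -> illegal
W mobility = 11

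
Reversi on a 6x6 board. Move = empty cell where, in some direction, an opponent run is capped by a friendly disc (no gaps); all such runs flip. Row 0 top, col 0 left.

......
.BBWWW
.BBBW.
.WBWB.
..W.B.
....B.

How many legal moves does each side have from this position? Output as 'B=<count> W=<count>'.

-- B to move --
(0,2): no bracket -> illegal
(0,3): flips 1 -> legal
(0,4): flips 3 -> legal
(0,5): flips 1 -> legal
(2,0): no bracket -> illegal
(2,5): flips 1 -> legal
(3,0): flips 1 -> legal
(3,5): no bracket -> illegal
(4,0): flips 1 -> legal
(4,1): flips 1 -> legal
(4,3): flips 1 -> legal
(5,1): no bracket -> illegal
(5,2): flips 1 -> legal
(5,3): no bracket -> illegal
B mobility = 9
-- W to move --
(0,0): flips 2 -> legal
(0,1): flips 2 -> legal
(0,2): flips 3 -> legal
(0,3): no bracket -> illegal
(1,0): flips 2 -> legal
(2,0): flips 3 -> legal
(2,5): no bracket -> illegal
(3,0): no bracket -> illegal
(3,5): flips 1 -> legal
(4,1): flips 2 -> legal
(4,3): no bracket -> illegal
(4,5): no bracket -> illegal
(5,3): no bracket -> illegal
(5,5): flips 1 -> legal
W mobility = 8

Answer: B=9 W=8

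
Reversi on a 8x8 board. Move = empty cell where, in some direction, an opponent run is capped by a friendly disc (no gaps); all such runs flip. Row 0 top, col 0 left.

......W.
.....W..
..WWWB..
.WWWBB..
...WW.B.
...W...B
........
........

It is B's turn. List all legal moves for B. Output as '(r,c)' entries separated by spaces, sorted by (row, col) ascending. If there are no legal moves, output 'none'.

(0,4): no bracket -> illegal
(0,5): flips 1 -> legal
(0,7): no bracket -> illegal
(1,1): no bracket -> illegal
(1,2): flips 1 -> legal
(1,3): flips 1 -> legal
(1,4): flips 1 -> legal
(1,6): no bracket -> illegal
(1,7): no bracket -> illegal
(2,0): no bracket -> illegal
(2,1): flips 3 -> legal
(2,6): no bracket -> illegal
(3,0): flips 3 -> legal
(4,0): no bracket -> illegal
(4,1): no bracket -> illegal
(4,2): no bracket -> illegal
(4,5): no bracket -> illegal
(5,2): flips 1 -> legal
(5,4): flips 1 -> legal
(5,5): no bracket -> illegal
(6,2): flips 2 -> legal
(6,3): no bracket -> illegal
(6,4): no bracket -> illegal

Answer: (0,5) (1,2) (1,3) (1,4) (2,1) (3,0) (5,2) (5,4) (6,2)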